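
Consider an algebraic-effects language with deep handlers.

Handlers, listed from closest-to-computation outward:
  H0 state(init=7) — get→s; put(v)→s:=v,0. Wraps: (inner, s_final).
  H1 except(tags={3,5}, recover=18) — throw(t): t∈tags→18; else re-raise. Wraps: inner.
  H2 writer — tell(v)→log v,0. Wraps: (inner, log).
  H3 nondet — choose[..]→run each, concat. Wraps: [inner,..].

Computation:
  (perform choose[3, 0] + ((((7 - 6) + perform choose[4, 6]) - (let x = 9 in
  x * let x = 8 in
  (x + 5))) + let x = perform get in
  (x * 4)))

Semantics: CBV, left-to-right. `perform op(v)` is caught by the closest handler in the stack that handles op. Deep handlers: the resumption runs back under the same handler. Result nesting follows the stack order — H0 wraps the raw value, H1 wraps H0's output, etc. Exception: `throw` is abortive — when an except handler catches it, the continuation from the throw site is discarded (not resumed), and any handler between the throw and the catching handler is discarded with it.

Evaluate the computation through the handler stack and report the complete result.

Answer: [((-81, 7), ()), ((-79, 7), ()), ((-84, 7), ()), ((-82, 7), ())]

Working:
choose[3, 0] @ H3
  branch[0] choose=3:
    choose[4, 6] @ H3
      branch[0] choose=4:
        get @ H0 ⇒ 7
        H0 returns (-81, 7)
        H1 returns (-81, 7)
        H2 returns ((-81, 7), ())
        H3 returns [((-81, 7), ())]
      branch[1] choose=6:
        get @ H0 ⇒ 7
        H0 returns (-79, 7)
        H1 returns (-79, 7)
        H2 returns ((-79, 7), ())
        H3 returns [((-79, 7), ())]
  branch[1] choose=0:
    choose[4, 6] @ H3
      branch[0] choose=4:
        get @ H0 ⇒ 7
        H0 returns (-84, 7)
        H1 returns (-84, 7)
        H2 returns ((-84, 7), ())
        H3 returns [((-84, 7), ())]
      branch[1] choose=6:
        get @ H0 ⇒ 7
        H0 returns (-82, 7)
        H1 returns (-82, 7)
        H2 returns ((-82, 7), ())
        H3 returns [((-82, 7), ())]
= [((-81, 7), ()), ((-79, 7), ()), ((-84, 7), ()), ((-82, 7), ())]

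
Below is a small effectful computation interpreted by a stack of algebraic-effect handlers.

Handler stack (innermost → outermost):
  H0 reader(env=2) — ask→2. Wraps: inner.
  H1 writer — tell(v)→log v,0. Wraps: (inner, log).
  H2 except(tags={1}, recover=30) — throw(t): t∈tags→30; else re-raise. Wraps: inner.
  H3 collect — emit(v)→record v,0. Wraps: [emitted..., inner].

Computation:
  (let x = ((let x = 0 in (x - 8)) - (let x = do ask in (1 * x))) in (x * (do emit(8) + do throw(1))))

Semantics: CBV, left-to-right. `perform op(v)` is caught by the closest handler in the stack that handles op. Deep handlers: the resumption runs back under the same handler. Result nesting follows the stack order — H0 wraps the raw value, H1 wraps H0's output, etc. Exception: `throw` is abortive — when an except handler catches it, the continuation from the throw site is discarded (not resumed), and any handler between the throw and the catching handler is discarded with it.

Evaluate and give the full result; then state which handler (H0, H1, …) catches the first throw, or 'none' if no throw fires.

Working:
ask @ H0 ⇒ 2
emit(8) @ H3 ⇒ out+=8
throw(1) @ H2 caught ⇒ 30
H3 returns [8, 30]
= [8, 30]

Answer: [8, 30] ; first throw caught by: H2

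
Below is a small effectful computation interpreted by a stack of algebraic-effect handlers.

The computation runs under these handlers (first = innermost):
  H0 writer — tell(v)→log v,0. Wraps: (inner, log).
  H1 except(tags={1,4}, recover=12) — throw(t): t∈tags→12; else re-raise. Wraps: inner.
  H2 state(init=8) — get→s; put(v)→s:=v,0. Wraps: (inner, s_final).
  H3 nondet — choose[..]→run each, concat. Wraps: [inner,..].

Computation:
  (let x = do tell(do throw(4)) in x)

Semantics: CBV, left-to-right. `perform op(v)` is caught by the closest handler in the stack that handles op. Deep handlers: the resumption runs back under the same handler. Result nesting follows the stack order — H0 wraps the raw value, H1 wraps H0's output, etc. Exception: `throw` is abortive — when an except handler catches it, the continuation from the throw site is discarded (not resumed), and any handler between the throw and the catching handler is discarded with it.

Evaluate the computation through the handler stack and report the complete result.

Working:
throw(4) @ H1 caught ⇒ 12
H2 returns (12, 8)
H3 returns [(12, 8)]
= [(12, 8)]

Answer: [(12, 8)]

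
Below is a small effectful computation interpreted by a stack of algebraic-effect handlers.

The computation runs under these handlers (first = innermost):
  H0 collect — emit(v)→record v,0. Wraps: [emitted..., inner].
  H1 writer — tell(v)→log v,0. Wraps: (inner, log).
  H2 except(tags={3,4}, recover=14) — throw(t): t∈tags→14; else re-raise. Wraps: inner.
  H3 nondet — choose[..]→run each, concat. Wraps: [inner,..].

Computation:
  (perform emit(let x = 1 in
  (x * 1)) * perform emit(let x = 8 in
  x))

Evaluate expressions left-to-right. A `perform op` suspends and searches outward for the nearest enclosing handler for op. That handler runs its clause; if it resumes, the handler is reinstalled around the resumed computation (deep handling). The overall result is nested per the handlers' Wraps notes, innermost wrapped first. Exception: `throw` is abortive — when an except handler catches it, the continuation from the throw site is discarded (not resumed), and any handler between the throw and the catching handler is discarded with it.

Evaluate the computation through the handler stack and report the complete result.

Answer: [([1, 8, 0], ())]

Evaluation trace:
emit(1) @ H0 ⇒ out+=1
emit(8) @ H0 ⇒ out+=8
H0 returns [1, 8, 0]
H1 returns ([1, 8, 0], ())
H2 returns ([1, 8, 0], ())
H3 returns [([1, 8, 0], ())]
= [([1, 8, 0], ())]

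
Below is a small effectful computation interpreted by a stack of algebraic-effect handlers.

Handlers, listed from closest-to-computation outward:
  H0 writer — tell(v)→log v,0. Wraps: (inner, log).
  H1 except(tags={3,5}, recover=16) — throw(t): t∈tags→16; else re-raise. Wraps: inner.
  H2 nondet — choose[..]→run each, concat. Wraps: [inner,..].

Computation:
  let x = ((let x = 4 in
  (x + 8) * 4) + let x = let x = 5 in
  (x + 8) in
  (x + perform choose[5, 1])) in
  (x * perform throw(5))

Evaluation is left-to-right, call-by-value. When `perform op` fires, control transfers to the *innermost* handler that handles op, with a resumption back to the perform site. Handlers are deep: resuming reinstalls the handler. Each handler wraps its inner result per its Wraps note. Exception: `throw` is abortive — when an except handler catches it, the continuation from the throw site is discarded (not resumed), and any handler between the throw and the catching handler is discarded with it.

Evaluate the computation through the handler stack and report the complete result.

Answer: [16, 16]

Step-by-step:
choose[5, 1] @ H2
  branch[0] choose=5:
    throw(5) @ H1 caught ⇒ 16
    H2 returns [16]
  branch[1] choose=1:
    throw(5) @ H1 caught ⇒ 16
    H2 returns [16]
= [16, 16]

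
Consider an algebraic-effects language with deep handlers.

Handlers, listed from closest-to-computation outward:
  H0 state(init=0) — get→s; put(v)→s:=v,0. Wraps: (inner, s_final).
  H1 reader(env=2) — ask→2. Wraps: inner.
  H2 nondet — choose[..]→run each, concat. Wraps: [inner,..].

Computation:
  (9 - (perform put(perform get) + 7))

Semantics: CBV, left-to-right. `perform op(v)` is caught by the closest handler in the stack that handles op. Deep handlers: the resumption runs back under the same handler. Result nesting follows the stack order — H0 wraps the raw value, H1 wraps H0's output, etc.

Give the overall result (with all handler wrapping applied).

Evaluation trace:
get @ H0 ⇒ 0
put(0) @ H0 ⇒ s:=0
H0 returns (2, 0)
H1 returns (2, 0)
H2 returns [(2, 0)]
= [(2, 0)]

Answer: [(2, 0)]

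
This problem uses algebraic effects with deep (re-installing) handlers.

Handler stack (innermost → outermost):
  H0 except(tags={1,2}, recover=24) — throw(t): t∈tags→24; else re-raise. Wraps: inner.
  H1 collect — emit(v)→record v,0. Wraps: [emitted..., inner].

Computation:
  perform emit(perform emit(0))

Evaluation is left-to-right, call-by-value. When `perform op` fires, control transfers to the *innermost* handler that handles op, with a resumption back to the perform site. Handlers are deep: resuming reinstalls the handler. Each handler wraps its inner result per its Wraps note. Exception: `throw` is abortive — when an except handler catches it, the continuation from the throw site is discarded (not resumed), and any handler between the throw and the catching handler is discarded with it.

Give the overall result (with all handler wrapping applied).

Evaluation trace:
emit(0) @ H1 ⇒ out+=0
emit(0) @ H1 ⇒ out+=0
H0 returns 0
H1 returns [0, 0, 0]
= [0, 0, 0]

Answer: [0, 0, 0]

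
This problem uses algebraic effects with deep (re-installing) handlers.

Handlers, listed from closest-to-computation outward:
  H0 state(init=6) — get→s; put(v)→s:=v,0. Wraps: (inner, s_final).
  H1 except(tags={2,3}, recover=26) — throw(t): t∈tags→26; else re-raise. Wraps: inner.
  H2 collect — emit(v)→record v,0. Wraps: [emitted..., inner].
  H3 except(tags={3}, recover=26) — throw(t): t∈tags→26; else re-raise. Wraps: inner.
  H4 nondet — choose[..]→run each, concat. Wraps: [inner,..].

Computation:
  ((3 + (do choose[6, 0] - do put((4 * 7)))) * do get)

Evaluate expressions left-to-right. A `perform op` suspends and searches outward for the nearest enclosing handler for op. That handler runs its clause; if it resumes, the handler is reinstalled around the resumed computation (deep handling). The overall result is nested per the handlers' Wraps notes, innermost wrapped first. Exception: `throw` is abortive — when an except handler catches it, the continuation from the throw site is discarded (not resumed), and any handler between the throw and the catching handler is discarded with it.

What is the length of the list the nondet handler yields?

Evaluation trace:
choose[6, 0] @ H4
  branch[0] choose=6:
    put(28) @ H0 ⇒ s:=28
    get @ H0 ⇒ 28
    H0 returns (252, 28)
    H1 returns (252, 28)
    H2 returns [(252, 28)]
    H3 returns [(252, 28)]
    H4 returns [[(252, 28)]]
  branch[1] choose=0:
    put(28) @ H0 ⇒ s:=28
    get @ H0 ⇒ 28
    H0 returns (84, 28)
    H1 returns (84, 28)
    H2 returns [(84, 28)]
    H3 returns [(84, 28)]
    H4 returns [[(84, 28)]]
= [[(252, 28)], [(84, 28)]]

Answer: 2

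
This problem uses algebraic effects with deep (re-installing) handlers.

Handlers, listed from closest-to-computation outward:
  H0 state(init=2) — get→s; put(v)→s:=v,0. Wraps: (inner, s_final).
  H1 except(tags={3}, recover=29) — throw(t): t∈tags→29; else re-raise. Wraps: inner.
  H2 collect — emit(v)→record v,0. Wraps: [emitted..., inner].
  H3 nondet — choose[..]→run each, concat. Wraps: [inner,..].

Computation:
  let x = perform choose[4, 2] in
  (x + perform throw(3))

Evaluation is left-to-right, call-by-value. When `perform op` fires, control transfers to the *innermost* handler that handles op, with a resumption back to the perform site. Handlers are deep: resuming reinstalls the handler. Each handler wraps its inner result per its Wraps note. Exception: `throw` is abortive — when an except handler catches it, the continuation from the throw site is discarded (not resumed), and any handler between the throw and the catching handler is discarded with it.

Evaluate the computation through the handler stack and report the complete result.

Evaluation trace:
choose[4, 2] @ H3
  branch[0] choose=4:
    throw(3) @ H1 caught ⇒ 29
    H2 returns [29]
    H3 returns [[29]]
  branch[1] choose=2:
    throw(3) @ H1 caught ⇒ 29
    H2 returns [29]
    H3 returns [[29]]
= [[29], [29]]

Answer: [[29], [29]]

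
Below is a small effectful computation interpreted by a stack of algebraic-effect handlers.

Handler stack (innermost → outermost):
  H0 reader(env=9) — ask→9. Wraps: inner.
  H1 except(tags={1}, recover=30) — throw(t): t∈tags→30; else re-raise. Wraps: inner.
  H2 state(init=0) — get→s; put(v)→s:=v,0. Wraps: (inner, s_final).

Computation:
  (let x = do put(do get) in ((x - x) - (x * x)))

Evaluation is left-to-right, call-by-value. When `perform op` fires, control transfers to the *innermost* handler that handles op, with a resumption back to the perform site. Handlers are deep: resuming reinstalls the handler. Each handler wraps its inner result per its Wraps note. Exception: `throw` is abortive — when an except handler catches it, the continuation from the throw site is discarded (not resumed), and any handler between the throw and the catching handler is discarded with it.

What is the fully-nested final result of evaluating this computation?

Working:
get @ H2 ⇒ 0
put(0) @ H2 ⇒ s:=0
H0 returns 0
H1 returns 0
H2 returns (0, 0)
= (0, 0)

Answer: (0, 0)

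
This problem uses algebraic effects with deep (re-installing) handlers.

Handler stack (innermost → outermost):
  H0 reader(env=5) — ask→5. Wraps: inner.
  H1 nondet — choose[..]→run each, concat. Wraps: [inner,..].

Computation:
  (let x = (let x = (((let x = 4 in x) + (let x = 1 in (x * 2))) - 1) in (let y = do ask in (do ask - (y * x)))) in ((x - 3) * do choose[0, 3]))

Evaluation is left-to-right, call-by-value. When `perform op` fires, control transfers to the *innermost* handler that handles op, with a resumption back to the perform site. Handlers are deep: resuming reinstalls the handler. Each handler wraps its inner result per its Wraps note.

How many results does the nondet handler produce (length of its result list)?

Working:
ask @ H0 ⇒ 5
ask @ H0 ⇒ 5
choose[0, 3] @ H1
  branch[0] choose=0:
    H0 returns 0
    H1 returns [0]
  branch[1] choose=3:
    H0 returns -69
    H1 returns [-69]
= [0, -69]

Answer: 2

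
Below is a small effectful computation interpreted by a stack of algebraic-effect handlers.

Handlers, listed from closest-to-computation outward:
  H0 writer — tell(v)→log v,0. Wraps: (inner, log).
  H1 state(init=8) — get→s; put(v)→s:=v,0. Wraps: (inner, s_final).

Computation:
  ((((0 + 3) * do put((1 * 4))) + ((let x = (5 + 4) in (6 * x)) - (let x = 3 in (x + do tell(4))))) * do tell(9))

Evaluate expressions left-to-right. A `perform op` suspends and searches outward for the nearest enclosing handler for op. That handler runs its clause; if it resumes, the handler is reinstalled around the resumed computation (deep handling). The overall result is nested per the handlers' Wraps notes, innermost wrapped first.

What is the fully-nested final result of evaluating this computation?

Working:
put(4) @ H1 ⇒ s:=4
tell(4) @ H0 ⇒ log+=4
tell(9) @ H0 ⇒ log+=9
H0 returns (0, (4, 9))
H1 returns ((0, (4, 9)), 4)
= ((0, (4, 9)), 4)

Answer: ((0, (4, 9)), 4)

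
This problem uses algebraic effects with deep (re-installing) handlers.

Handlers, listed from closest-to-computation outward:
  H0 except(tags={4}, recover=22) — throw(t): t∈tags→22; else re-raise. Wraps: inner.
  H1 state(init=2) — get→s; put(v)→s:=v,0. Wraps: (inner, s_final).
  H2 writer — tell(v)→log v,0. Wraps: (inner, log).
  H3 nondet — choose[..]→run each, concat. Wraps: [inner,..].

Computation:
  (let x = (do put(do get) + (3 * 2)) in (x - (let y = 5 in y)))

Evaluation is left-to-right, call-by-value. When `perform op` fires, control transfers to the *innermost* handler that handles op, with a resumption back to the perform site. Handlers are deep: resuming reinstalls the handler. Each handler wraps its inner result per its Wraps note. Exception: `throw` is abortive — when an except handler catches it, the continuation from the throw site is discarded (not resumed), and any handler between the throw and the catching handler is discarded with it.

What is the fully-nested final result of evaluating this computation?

Answer: [((1, 2), ())]

Step-by-step:
get @ H1 ⇒ 2
put(2) @ H1 ⇒ s:=2
H0 returns 1
H1 returns (1, 2)
H2 returns ((1, 2), ())
H3 returns [((1, 2), ())]
= [((1, 2), ())]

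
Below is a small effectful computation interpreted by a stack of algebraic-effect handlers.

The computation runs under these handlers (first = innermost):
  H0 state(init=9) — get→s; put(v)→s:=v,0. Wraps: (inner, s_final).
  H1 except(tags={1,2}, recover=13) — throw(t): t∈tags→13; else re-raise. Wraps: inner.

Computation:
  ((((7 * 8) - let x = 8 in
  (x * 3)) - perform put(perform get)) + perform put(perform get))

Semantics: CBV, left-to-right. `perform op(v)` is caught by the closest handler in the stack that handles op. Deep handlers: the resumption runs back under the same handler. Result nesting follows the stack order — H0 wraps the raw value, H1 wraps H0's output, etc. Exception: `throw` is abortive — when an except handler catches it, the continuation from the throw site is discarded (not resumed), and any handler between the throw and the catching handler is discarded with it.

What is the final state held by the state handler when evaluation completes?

Answer: 9

Working:
get @ H0 ⇒ 9
put(9) @ H0 ⇒ s:=9
get @ H0 ⇒ 9
put(9) @ H0 ⇒ s:=9
H0 returns (32, 9)
H1 returns (32, 9)
= (32, 9)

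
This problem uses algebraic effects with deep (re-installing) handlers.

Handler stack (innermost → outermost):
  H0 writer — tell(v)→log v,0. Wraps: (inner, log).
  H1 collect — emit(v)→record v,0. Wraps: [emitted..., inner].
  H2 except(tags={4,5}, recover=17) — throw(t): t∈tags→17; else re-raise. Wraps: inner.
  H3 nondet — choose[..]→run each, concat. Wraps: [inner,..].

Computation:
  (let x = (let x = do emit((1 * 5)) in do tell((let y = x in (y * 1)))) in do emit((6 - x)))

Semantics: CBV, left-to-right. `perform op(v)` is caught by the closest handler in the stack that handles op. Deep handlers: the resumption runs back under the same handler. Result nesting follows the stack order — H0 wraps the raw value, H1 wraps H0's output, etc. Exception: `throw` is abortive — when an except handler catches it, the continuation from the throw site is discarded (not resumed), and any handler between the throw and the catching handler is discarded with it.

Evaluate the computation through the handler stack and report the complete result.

Step-by-step:
emit(5) @ H1 ⇒ out+=5
tell(0) @ H0 ⇒ log+=0
emit(6) @ H1 ⇒ out+=6
H0 returns (0, (0))
H1 returns [5, 6, (0, (0))]
H2 returns [5, 6, (0, (0))]
H3 returns [[5, 6, (0, (0))]]
= [[5, 6, (0, (0))]]

Answer: [[5, 6, (0, (0))]]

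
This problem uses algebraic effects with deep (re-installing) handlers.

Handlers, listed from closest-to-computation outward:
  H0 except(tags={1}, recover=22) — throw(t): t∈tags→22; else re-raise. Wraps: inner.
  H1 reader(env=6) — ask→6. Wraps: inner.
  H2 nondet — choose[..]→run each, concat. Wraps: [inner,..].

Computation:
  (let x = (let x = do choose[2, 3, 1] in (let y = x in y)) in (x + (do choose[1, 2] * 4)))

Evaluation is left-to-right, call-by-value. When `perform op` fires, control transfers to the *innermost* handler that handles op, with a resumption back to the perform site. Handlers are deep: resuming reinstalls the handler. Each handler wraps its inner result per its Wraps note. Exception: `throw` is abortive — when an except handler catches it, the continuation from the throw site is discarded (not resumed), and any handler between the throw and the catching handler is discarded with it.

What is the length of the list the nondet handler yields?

Answer: 6

Evaluation trace:
choose[2, 3, 1] @ H2
  branch[0] choose=2:
    choose[1, 2] @ H2
      branch[0] choose=1:
        H0 returns 6
        H1 returns 6
        H2 returns [6]
      branch[1] choose=2:
        H0 returns 10
        H1 returns 10
        H2 returns [10]
  branch[1] choose=3:
    choose[1, 2] @ H2
      branch[0] choose=1:
        H0 returns 7
        H1 returns 7
        H2 returns [7]
      branch[1] choose=2:
        H0 returns 11
        H1 returns 11
        H2 returns [11]
  branch[2] choose=1:
    choose[1, 2] @ H2
      branch[0] choose=1:
        H0 returns 5
        H1 returns 5
        H2 returns [5]
      branch[1] choose=2:
        H0 returns 9
        H1 returns 9
        H2 returns [9]
= [6, 10, 7, 11, 5, 9]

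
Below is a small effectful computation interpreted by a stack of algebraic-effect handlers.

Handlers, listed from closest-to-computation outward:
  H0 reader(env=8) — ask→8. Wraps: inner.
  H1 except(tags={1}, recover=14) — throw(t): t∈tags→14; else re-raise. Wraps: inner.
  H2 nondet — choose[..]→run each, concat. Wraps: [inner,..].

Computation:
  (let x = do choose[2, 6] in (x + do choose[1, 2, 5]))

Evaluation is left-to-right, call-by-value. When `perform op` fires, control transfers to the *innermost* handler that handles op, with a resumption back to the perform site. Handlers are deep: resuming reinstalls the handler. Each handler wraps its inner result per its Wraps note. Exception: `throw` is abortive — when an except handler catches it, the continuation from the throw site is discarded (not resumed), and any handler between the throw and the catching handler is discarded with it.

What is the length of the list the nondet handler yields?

Working:
choose[2, 6] @ H2
  branch[0] choose=2:
    choose[1, 2, 5] @ H2
      branch[0] choose=1:
        H0 returns 3
        H1 returns 3
        H2 returns [3]
      branch[1] choose=2:
        H0 returns 4
        H1 returns 4
        H2 returns [4]
      branch[2] choose=5:
        H0 returns 7
        H1 returns 7
        H2 returns [7]
  branch[1] choose=6:
    choose[1, 2, 5] @ H2
      branch[0] choose=1:
        H0 returns 7
        H1 returns 7
        H2 returns [7]
      branch[1] choose=2:
        H0 returns 8
        H1 returns 8
        H2 returns [8]
      branch[2] choose=5:
        H0 returns 11
        H1 returns 11
        H2 returns [11]
= [3, 4, 7, 7, 8, 11]

Answer: 6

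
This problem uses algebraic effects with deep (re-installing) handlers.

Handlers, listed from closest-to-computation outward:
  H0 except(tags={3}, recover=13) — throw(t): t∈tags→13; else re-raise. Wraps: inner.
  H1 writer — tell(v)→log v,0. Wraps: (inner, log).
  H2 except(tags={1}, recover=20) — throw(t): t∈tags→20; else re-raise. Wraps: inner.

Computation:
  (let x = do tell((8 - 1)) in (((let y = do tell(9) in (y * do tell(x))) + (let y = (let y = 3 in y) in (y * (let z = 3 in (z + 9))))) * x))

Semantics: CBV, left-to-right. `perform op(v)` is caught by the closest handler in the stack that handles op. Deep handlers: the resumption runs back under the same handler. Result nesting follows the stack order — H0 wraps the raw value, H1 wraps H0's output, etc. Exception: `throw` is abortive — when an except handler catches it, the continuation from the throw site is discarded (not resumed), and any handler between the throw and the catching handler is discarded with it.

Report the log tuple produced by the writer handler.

Answer: (7, 9, 0)

Working:
tell(7) @ H1 ⇒ log+=7
tell(9) @ H1 ⇒ log+=9
tell(0) @ H1 ⇒ log+=0
H0 returns 0
H1 returns (0, (7, 9, 0))
H2 returns (0, (7, 9, 0))
= (0, (7, 9, 0))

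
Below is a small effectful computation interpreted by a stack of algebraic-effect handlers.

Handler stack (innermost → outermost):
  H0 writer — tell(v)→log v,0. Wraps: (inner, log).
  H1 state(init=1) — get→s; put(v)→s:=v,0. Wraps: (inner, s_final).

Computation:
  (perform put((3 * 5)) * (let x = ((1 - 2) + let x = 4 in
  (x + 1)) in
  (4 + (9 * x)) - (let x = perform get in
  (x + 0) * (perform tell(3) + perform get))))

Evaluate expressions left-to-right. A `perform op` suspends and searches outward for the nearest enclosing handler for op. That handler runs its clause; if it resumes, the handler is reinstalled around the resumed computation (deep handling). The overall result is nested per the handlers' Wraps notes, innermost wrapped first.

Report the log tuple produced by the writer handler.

Answer: (3)

Step-by-step:
put(15) @ H1 ⇒ s:=15
get @ H1 ⇒ 15
tell(3) @ H0 ⇒ log+=3
get @ H1 ⇒ 15
H0 returns (0, (3))
H1 returns ((0, (3)), 15)
= ((0, (3)), 15)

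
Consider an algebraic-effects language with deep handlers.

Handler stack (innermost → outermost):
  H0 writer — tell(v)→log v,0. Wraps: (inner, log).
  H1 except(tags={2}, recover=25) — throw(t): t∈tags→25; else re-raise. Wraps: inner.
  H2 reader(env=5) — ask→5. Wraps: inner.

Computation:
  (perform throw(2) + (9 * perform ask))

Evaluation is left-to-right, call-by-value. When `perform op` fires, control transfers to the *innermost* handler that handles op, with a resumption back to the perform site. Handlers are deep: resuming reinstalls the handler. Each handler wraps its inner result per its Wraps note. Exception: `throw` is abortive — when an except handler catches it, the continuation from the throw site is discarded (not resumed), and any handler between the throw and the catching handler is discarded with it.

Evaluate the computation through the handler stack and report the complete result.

Working:
throw(2) @ H1 caught ⇒ 25
H2 returns 25
= 25

Answer: 25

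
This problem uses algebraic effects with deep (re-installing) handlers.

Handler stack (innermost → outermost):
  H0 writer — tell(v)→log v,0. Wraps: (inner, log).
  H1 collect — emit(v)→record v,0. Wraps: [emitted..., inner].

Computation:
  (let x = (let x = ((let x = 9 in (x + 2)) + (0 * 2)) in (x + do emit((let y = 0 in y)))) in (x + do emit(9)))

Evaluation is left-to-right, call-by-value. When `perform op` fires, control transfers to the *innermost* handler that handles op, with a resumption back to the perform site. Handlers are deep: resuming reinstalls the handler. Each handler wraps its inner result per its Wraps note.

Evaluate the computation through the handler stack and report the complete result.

Step-by-step:
emit(0) @ H1 ⇒ out+=0
emit(9) @ H1 ⇒ out+=9
H0 returns (11, ())
H1 returns [0, 9, (11, ())]
= [0, 9, (11, ())]

Answer: [0, 9, (11, ())]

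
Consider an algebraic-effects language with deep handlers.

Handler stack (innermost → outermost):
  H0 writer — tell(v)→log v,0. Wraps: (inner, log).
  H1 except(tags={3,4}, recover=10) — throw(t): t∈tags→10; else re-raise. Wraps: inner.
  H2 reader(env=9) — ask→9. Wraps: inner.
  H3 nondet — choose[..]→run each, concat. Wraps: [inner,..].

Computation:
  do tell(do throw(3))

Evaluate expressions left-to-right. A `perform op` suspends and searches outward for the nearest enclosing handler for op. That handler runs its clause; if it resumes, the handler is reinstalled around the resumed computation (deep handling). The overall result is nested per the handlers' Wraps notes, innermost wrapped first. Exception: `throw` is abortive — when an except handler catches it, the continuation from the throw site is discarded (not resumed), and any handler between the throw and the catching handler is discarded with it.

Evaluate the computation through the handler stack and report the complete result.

Working:
throw(3) @ H1 caught ⇒ 10
H2 returns 10
H3 returns [10]
= [10]

Answer: [10]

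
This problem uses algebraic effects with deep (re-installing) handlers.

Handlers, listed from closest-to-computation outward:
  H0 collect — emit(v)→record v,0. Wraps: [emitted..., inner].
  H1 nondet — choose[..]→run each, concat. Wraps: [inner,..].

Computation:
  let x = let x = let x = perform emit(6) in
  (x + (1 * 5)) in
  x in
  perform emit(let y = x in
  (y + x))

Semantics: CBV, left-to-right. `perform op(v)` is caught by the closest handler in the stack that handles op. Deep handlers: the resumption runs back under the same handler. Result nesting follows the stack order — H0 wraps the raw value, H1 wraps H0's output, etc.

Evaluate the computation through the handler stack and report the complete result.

Step-by-step:
emit(6) @ H0 ⇒ out+=6
emit(10) @ H0 ⇒ out+=10
H0 returns [6, 10, 0]
H1 returns [[6, 10, 0]]
= [[6, 10, 0]]

Answer: [[6, 10, 0]]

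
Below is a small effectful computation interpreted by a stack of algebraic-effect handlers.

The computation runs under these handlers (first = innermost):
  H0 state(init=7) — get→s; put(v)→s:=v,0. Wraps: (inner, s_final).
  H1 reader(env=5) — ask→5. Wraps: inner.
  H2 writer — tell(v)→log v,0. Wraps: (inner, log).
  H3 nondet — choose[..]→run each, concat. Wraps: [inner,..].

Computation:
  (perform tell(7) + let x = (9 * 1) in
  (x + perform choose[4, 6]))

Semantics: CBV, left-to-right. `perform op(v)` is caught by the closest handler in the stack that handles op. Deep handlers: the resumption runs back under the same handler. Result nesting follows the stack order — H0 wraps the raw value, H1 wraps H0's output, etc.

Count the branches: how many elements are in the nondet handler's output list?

Answer: 2

Working:
tell(7) @ H2 ⇒ log+=7
choose[4, 6] @ H3
  branch[0] choose=4:
    H0 returns (13, 7)
    H1 returns (13, 7)
    H2 returns ((13, 7), (7))
    H3 returns [((13, 7), (7))]
  branch[1] choose=6:
    H0 returns (15, 7)
    H1 returns (15, 7)
    H2 returns ((15, 7), (7))
    H3 returns [((15, 7), (7))]
= [((13, 7), (7)), ((15, 7), (7))]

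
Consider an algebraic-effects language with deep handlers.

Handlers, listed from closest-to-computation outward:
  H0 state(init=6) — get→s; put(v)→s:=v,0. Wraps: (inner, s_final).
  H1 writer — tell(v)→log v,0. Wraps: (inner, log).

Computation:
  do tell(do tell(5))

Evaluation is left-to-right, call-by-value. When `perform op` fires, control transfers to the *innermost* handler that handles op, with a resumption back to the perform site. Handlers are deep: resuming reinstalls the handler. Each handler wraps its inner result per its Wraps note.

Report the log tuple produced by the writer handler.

Answer: (5, 0)

Evaluation trace:
tell(5) @ H1 ⇒ log+=5
tell(0) @ H1 ⇒ log+=0
H0 returns (0, 6)
H1 returns ((0, 6), (5, 0))
= ((0, 6), (5, 0))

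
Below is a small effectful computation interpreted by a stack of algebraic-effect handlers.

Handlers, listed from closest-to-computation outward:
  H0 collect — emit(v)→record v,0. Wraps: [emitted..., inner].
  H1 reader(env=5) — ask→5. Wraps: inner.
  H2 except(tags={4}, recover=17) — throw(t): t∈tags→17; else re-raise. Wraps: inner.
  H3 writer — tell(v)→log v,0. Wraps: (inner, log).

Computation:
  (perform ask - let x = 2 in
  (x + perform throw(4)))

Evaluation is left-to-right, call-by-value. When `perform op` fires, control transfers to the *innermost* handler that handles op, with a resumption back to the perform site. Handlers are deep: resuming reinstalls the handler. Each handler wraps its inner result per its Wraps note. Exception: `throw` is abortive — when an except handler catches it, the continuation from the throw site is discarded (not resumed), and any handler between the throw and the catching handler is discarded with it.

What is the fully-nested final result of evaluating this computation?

Working:
ask @ H1 ⇒ 5
throw(4) @ H2 caught ⇒ 17
H3 returns (17, ())
= (17, ())

Answer: (17, ())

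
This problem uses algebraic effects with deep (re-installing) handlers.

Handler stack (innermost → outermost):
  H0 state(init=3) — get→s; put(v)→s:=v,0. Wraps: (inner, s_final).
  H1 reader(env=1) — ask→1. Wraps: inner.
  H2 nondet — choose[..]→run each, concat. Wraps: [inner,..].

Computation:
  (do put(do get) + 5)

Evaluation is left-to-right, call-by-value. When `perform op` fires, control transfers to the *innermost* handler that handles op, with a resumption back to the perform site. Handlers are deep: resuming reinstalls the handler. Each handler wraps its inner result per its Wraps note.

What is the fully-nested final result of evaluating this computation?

Answer: [(5, 3)]

Step-by-step:
get @ H0 ⇒ 3
put(3) @ H0 ⇒ s:=3
H0 returns (5, 3)
H1 returns (5, 3)
H2 returns [(5, 3)]
= [(5, 3)]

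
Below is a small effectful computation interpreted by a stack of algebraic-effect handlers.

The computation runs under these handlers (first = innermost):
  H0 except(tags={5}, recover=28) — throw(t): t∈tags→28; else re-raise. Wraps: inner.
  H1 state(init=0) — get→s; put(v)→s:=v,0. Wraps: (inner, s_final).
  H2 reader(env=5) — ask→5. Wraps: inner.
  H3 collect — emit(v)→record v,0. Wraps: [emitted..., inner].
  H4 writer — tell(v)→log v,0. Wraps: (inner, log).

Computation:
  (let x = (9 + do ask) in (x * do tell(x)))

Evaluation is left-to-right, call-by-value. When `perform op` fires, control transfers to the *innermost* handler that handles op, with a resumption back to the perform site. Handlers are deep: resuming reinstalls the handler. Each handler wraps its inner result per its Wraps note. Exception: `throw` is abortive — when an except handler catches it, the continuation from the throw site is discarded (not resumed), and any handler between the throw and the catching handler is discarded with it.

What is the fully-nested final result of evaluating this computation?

Step-by-step:
ask @ H2 ⇒ 5
tell(14) @ H4 ⇒ log+=14
H0 returns 0
H1 returns (0, 0)
H2 returns (0, 0)
H3 returns [(0, 0)]
H4 returns ([(0, 0)], (14))
= ([(0, 0)], (14))

Answer: ([(0, 0)], (14))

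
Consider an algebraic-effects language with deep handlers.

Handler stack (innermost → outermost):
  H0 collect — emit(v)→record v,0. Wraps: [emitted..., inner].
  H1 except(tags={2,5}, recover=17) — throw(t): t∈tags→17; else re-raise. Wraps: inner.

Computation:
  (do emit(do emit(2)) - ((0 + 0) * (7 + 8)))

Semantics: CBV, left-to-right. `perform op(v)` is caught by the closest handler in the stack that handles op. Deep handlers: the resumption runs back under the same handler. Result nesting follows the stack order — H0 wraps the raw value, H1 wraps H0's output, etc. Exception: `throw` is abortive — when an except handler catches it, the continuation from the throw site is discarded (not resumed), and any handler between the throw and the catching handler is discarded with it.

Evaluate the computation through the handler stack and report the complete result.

Answer: [2, 0, 0]

Working:
emit(2) @ H0 ⇒ out+=2
emit(0) @ H0 ⇒ out+=0
H0 returns [2, 0, 0]
H1 returns [2, 0, 0]
= [2, 0, 0]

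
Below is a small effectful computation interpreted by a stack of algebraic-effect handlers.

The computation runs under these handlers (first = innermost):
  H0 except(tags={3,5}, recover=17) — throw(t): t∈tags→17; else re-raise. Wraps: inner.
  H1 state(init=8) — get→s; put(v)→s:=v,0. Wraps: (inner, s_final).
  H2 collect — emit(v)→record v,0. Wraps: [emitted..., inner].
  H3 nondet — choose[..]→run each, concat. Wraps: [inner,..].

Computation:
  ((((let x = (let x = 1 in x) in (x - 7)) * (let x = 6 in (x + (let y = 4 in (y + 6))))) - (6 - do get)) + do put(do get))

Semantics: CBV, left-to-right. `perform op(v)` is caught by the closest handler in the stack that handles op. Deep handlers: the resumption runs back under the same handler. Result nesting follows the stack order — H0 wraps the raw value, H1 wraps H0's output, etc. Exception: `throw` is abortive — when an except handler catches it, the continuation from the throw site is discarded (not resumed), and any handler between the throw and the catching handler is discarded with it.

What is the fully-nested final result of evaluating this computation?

Answer: [[(-94, 8)]]

Step-by-step:
get @ H1 ⇒ 8
get @ H1 ⇒ 8
put(8) @ H1 ⇒ s:=8
H0 returns -94
H1 returns (-94, 8)
H2 returns [(-94, 8)]
H3 returns [[(-94, 8)]]
= [[(-94, 8)]]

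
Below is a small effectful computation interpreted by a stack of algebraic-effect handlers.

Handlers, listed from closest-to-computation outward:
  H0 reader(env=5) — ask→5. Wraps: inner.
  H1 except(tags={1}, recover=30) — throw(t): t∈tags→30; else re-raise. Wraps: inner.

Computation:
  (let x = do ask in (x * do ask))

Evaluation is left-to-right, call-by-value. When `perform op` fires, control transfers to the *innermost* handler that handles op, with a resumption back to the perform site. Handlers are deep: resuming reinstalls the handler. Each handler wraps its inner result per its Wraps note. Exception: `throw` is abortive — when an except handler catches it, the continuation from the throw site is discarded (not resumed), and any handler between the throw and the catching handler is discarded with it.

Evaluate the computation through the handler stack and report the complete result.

Answer: 25

Working:
ask @ H0 ⇒ 5
ask @ H0 ⇒ 5
H0 returns 25
H1 returns 25
= 25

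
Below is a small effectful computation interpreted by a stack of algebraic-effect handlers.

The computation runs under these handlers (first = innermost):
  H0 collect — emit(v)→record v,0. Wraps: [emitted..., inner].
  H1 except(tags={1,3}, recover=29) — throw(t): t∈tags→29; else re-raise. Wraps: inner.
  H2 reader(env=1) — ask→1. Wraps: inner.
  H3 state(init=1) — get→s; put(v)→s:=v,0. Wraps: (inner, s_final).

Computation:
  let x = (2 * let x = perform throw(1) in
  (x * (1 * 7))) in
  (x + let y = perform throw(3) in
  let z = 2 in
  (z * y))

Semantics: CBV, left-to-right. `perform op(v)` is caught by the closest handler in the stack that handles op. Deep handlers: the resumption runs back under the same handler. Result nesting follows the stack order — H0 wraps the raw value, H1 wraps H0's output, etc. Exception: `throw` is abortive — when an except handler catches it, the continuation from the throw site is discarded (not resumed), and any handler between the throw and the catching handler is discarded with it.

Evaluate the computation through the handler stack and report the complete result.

Working:
throw(1) @ H1 caught ⇒ 29
H2 returns 29
H3 returns (29, 1)
= (29, 1)

Answer: (29, 1)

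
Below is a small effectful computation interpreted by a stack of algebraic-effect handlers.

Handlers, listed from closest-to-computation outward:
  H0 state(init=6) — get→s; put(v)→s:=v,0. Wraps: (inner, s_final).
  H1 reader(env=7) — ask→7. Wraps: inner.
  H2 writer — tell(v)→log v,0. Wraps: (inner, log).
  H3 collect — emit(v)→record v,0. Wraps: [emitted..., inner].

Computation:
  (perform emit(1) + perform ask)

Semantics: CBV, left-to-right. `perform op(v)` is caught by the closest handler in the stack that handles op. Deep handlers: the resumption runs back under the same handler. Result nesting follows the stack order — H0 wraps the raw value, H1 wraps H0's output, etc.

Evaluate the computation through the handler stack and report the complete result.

Working:
emit(1) @ H3 ⇒ out+=1
ask @ H1 ⇒ 7
H0 returns (7, 6)
H1 returns (7, 6)
H2 returns ((7, 6), ())
H3 returns [1, ((7, 6), ())]
= [1, ((7, 6), ())]

Answer: [1, ((7, 6), ())]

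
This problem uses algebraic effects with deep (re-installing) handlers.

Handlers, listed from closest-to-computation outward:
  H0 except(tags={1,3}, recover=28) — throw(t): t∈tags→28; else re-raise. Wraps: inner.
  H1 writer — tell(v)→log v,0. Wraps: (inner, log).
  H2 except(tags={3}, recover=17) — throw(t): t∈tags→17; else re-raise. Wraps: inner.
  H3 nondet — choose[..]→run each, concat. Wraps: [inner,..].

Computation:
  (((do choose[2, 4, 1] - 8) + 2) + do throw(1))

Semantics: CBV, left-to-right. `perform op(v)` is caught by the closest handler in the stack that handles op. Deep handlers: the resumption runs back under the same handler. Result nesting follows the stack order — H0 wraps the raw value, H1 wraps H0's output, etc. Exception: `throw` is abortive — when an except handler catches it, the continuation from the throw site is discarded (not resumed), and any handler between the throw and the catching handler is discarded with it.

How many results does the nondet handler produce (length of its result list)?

Answer: 3

Step-by-step:
choose[2, 4, 1] @ H3
  branch[0] choose=2:
    throw(1) @ H0 caught ⇒ 28
    H1 returns (28, ())
    H2 returns (28, ())
    H3 returns [(28, ())]
  branch[1] choose=4:
    throw(1) @ H0 caught ⇒ 28
    H1 returns (28, ())
    H2 returns (28, ())
    H3 returns [(28, ())]
  branch[2] choose=1:
    throw(1) @ H0 caught ⇒ 28
    H1 returns (28, ())
    H2 returns (28, ())
    H3 returns [(28, ())]
= [(28, ()), (28, ()), (28, ())]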